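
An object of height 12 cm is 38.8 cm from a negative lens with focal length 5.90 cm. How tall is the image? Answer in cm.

For a negative lens, f = -5.90 cm.
1/d_i = 1/f − 1/d_o = 1/(-5.900) − 1/(38.8) = -0.1953, so d_i = -5.121 cm.
m = −d_i/d_o = +0.1320.
|h_i| = |m|·h_o = 0.1320 × 12 = 1.58 cm. The image is virtual, upright and reduced, on the same side as the object.

1.58 cm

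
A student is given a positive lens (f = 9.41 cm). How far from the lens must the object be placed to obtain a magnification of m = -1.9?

14.4 cm

m = −d_i/d_o ⇒ d_i = −m·d_o.
1/f = 1/d_o + 1/d_i = 1/d_o − 1/(m·d_o) = (1 − 1/m)/d_o, so d_o = f(1 − 1/m) = (9.410)(1 − 1/(-1.9)) = 14.4 cm.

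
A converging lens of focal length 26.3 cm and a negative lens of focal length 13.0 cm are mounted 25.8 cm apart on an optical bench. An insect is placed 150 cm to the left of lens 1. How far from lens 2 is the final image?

Lens 1: 1/d_i1 = 1/f₁ − 1/d_o1 = 1/(26.3) − 1/(150) = 0.03136, so d_i1 = 31.89 cm.
The intermediate image is 31.89 cm to the right of lens 1, which lies 6.090 cm to the right of lens 2 — a virtual object — so d_o2 = −6.090 cm.
Lens 2 is diverging, so f₂ = −13.0 cm.
Lens 2: 1/d_i2 = 1/f₂ − 1/d_o2 = 1/(-13.0) − 1/(-6.090) = 0.08728, so d_i2 = 11.5 cm.
The final image is real, 11.5 cm to the right of lens 2 (overall magnification ≈ -0.40).

11.5 cm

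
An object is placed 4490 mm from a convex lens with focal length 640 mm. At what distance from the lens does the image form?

746 mm

Thin-lens equation: 1/q = 1/f − 1/p = 1/(640.0) − 1/(4490) = 0.001563 − 0.0002227 = 0.001340, so q = 746 mm.
The image is real, inverted and reduced, on the far side of the lens.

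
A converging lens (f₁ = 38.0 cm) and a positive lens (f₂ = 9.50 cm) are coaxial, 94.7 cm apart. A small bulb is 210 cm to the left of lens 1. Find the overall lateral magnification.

Lens 1: 1/d_i1 = 1/(38.0) − 1/(210) = 0.02155, so d_i1 = 46.40 cm; m₁ = −d_i1/d_o1 = -0.2210.
d_o2 = 94.7 − (46.40) = 48.30 cm.
Lens 2: 1/d_i2 = 1/(9.50) − 1/(48.30) = 0.08456, so d_i2 = 11.83 cm; m₂ = −d_i2/d_o2 = -0.2448.
m = m₁·m₂ = (-0.2210)(-0.2448) = +0.0541.

m = +0.0541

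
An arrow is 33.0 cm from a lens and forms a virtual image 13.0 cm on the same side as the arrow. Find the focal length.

Virtual image ⇒ d_i = −13.0 cm.
1/f = 1/d_o + 1/d_i = 1/(33.0) + 1/(-13.0) = -0.04662, so f = -21.4 cm.
Since f is negative, the lens is diverging.

f = -21.4 cm (diverging)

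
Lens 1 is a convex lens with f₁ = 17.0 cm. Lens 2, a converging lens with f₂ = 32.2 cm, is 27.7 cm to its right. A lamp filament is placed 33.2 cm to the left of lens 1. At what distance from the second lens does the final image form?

Lens 1: 1/d_i1 = 1/f₁ − 1/d_o1 = 1/(17.0) − 1/(33.2) = 0.02870, so d_i1 = 34.84 cm.
The intermediate image is 34.84 cm to the right of lens 1, which lies 7.140 cm to the right of lens 2 — a virtual object — so d_o2 = −7.140 cm.
Lens 2: 1/d_i2 = 1/f₂ − 1/d_o2 = 1/(32.2) − 1/(-7.140) = 0.1711, so d_i2 = 5.84 cm.
The final image is real, 5.84 cm to the right of lens 2 (overall magnification ≈ -0.86).

5.84 cm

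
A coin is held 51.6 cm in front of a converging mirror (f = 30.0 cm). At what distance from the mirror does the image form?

71.7 cm

Mirror equation: 1/v = 1/f − 1/u = 1/(30.00) − 1/(51.6) = 0.03333 − 0.01938 = 0.01395, so v = 71.7 cm.
The image is real, inverted and enlarged, in front of the mirror.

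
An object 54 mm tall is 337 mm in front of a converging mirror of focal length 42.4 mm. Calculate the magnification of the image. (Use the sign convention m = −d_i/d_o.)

1/d_i = 1/f − 1/d_o = 1/(42.40) − 1/(337) = 0.02062, so d_i = 48.50 mm.
m = −d_i/d_o = −(48.50)/(337) = -0.144.
The image is real, inverted and reduced, in front of the mirror.

m = -0.144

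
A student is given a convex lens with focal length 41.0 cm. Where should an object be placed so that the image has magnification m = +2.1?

m = −d_i/d_o ⇒ d_i = −m·d_o.
1/f = 1/d_o + 1/d_i = 1/d_o − 1/(m·d_o) = (1 − 1/m)/d_o, so d_o = f(1 − 1/m) = (41.00)(1 − 1/(+2.1)) = 21.5 cm.

21.5 cm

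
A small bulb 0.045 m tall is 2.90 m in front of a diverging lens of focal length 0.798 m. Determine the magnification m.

For a diverging lens, f = -0.798 m.
1/d_i = 1/f − 1/d_o = 1/(-0.7980) − 1/(2.90) = -1.598, so d_i = -0.6258 m.
m = −d_i/d_o = −(-0.6258)/(2.90) = +0.216.
The image is virtual, upright and reduced, on the same side as the object.

m = +0.216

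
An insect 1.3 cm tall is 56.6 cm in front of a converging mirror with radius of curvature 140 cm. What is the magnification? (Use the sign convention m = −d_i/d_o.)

f = R/2 = 140/2 = 70.00 cm.
1/d_i = 1/f − 1/d_o = 1/(70.00) − 1/(56.6) = -0.003382, so d_i = -295.7 cm.
m = −d_i/d_o = −(-295.7)/(56.6) = +5.22.
The image is virtual, upright and enlarged, behind the mirror.

m = +5.22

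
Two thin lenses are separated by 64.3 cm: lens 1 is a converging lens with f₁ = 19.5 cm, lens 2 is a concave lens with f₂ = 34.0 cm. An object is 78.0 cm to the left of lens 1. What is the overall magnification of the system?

m = -0.157

Lens 1: 1/d_i1 = 1/(19.5) − 1/(78.0) = 0.03846, so d_i1 = 26.00 cm; m₁ = −d_i1/d_o1 = -0.3333.
d_o2 = 64.3 − (26.00) = 38.30 cm.
f₂ = −34.0 cm (diverging).
Lens 2: 1/d_i2 = 1/(-34.0) − 1/(38.30) = -0.05552, so d_i2 = -18.01 cm; m₂ = −d_i2/d_o2 = +0.4703.
m = m₁·m₂ = (-0.3333)(+0.4703) = -0.157.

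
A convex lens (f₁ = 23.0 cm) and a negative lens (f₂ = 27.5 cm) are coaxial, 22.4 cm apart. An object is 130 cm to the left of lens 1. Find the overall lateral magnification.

m = -0.269

Lens 1: 1/d_i1 = 1/(23.0) − 1/(130) = 0.03579, so d_i1 = 27.94 cm; m₁ = −d_i1/d_o1 = -0.2149.
d_o2 = 22.4 − (27.94) = -5.540 cm (virtual object).
f₂ = −27.5 cm (diverging).
Lens 2: 1/d_i2 = 1/(-27.5) − 1/(-5.540) = 0.1441, so d_i2 = 6.938 cm; m₂ = −d_i2/d_o2 = +1.252.
m = m₁·m₂ = (-0.2149)(+1.252) = -0.269.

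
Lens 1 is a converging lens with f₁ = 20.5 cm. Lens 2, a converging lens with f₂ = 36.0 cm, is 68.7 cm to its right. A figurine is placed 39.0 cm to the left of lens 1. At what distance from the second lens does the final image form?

Lens 1: 1/d_i1 = 1/f₁ − 1/d_o1 = 1/(20.5) − 1/(39.0) = 0.02314, so d_i1 = 43.22 cm.
The intermediate image is 43.22 cm to the right of lens 1, which is 68.7 − (43.22) = 25.48 cm to the left of lens 2, so d_o2 = +25.48 cm.
Lens 2: 1/d_i2 = 1/f₂ − 1/d_o2 = 1/(36.0) − 1/(25.48) = -0.01147, so d_i2 = -87.2 cm.
The final image is virtual, 87.2 cm to the left of lens 2 (overall magnification ≈ -3.8).

87.2 cm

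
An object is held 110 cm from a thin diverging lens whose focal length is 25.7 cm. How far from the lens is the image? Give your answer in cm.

For a diverging lens, f = -25.7 cm.
Thin-lens equation: 1/d_i = 1/f − 1/d_o = 1/(-25.70) − 1/(110) = -0.03891 − 0.009091 = -0.04800, so d_i = -20.8 cm.
The image is virtual, upright and reduced, on the same side as the object.

20.8 cm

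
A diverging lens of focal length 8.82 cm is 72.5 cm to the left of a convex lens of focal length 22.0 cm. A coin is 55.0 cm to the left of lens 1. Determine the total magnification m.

m = -0.0523

f₁ = −8.82 cm (diverging).
Lens 1: 1/d_i1 = 1/(-8.82) − 1/(55.0) = -0.1316, so d_i1 = -7.601 cm; m₁ = −d_i1/d_o1 = +0.1382.
d_o2 = 72.5 − (-7.601) = 80.10 cm.
Lens 2: 1/d_i2 = 1/(22.0) − 1/(80.10) = 0.03297, so d_i2 = 30.33 cm; m₂ = −d_i2/d_o2 = -0.3787.
m = m₁·m₂ = (+0.1382)(-0.3787) = -0.0523.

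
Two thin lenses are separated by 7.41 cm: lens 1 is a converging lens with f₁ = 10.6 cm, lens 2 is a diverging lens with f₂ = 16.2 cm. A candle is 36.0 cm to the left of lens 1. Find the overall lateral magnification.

Lens 1: 1/d_i1 = 1/(10.6) − 1/(36.0) = 0.06656, so d_i1 = 15.02 cm; m₁ = −d_i1/d_o1 = -0.4172.
d_o2 = 7.41 − (15.02) = -7.610 cm (virtual object).
f₂ = −16.2 cm (diverging).
Lens 2: 1/d_i2 = 1/(-16.2) − 1/(-7.610) = 0.06968, so d_i2 = 14.35 cm; m₂ = −d_i2/d_o2 = +1.886.
m = m₁·m₂ = (-0.4172)(+1.886) = -0.787.

m = -0.787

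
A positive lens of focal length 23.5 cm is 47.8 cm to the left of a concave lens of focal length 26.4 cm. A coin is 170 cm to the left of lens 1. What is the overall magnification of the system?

Lens 1: 1/d_i1 = 1/(23.5) − 1/(170) = 0.03667, so d_i1 = 27.27 cm; m₁ = −d_i1/d_o1 = -0.1604.
d_o2 = 47.8 − (27.27) = 20.53 cm.
f₂ = −26.4 cm (diverging).
Lens 2: 1/d_i2 = 1/(-26.4) − 1/(20.53) = -0.08659, so d_i2 = -11.55 cm; m₂ = −d_i2/d_o2 = +0.5625.
m = m₁·m₂ = (-0.1604)(+0.5625) = -0.0902.

m = -0.0902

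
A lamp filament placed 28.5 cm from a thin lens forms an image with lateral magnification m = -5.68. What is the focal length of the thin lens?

m = −d_i/d_o ⇒ d_i = −m·d_o = −(-5.68)·(28.5) = 161.9 cm.
1/f = 1/d_o + 1/d_i = 1/(28.5) + 1/(161.9) = 0.04126, so f = 24.2 cm.
Since f is positive, the thin lens is converging.

f = 24.2 cm (converging)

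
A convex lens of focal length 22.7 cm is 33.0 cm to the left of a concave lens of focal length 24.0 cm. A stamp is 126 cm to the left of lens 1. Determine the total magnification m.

m = -0.180

Lens 1: 1/d_i1 = 1/(22.7) − 1/(126) = 0.03612, so d_i1 = 27.69 cm; m₁ = −d_i1/d_o1 = -0.2198.
d_o2 = 33.0 − (27.69) = 5.310 cm.
f₂ = −24.0 cm (diverging).
Lens 2: 1/d_i2 = 1/(-24.0) − 1/(5.310) = -0.2300, so d_i2 = -4.348 cm; m₂ = −d_i2/d_o2 = +0.8188.
m = m₁·m₂ = (-0.2198)(+0.8188) = -0.180.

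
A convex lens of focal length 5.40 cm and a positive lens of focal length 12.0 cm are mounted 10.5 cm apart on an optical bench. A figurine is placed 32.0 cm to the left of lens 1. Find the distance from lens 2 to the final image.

6.01 cm

Lens 1: 1/d_i1 = 1/f₁ − 1/d_o1 = 1/(5.40) − 1/(32.0) = 0.1539, so d_i1 = 6.496 cm.
The intermediate image is 6.496 cm to the right of lens 1, which is 10.5 − (6.496) = 4.004 cm to the left of lens 2, so d_o2 = +4.004 cm.
Lens 2: 1/d_i2 = 1/f₂ − 1/d_o2 = 1/(12.0) − 1/(4.004) = -0.1664, so d_i2 = -6.01 cm.
The final image is virtual, 6.01 cm to the left of lens 2 (overall magnification ≈ -0.30).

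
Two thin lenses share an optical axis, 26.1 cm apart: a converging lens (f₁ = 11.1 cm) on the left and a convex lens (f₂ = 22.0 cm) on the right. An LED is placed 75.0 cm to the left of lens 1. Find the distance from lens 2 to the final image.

32.2 cm

Lens 1: 1/d_i1 = 1/f₁ − 1/d_o1 = 1/(11.1) − 1/(75.0) = 0.07676, so d_i1 = 13.03 cm.
The intermediate image is 13.03 cm to the right of lens 1, which is 26.1 − (13.03) = 13.07 cm to the left of lens 2, so d_o2 = +13.07 cm.
Lens 2: 1/d_i2 = 1/f₂ − 1/d_o2 = 1/(22.0) − 1/(13.07) = -0.03106, so d_i2 = -32.2 cm.
The final image is virtual, 32.2 cm to the left of lens 2 (overall magnification ≈ -0.43).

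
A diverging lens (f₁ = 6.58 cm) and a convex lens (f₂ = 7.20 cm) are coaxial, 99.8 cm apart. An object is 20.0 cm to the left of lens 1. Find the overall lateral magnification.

m = -0.0183

f₁ = −6.58 cm (diverging).
Lens 1: 1/d_i1 = 1/(-6.58) − 1/(20.0) = -0.2020, so d_i1 = -4.951 cm; m₁ = −d_i1/d_o1 = +0.2475.
d_o2 = 99.8 − (-4.951) = 104.8 cm.
Lens 2: 1/d_i2 = 1/(7.20) − 1/(104.8) = 0.1293, so d_i2 = 7.731 cm; m₂ = −d_i2/d_o2 = -0.07377.
m = m₁·m₂ = (+0.2475)(-0.07377) = -0.0183.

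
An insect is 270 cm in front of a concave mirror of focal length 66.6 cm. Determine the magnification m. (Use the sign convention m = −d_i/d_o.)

m = -0.327

1/d_i = 1/f − 1/d_o = 1/(66.60) − 1/(270) = 0.01131, so d_i = 88.41 cm.
m = −d_i/d_o = −(88.41)/(270) = -0.327.
The image is real, inverted and reduced, in front of the mirror.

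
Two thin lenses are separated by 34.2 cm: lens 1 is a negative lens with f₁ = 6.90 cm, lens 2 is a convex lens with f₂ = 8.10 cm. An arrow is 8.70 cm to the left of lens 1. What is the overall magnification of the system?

f₁ = −6.90 cm (diverging).
Lens 1: 1/d_i1 = 1/(-6.90) − 1/(8.70) = -0.2599, so d_i1 = -3.848 cm; m₁ = −d_i1/d_o1 = +0.4423.
d_o2 = 34.2 − (-3.848) = 38.05 cm.
Lens 2: 1/d_i2 = 1/(8.10) − 1/(38.05) = 0.09718, so d_i2 = 10.29 cm; m₂ = −d_i2/d_o2 = -0.2705.
m = m₁·m₂ = (+0.4423)(-0.2705) = -0.120.

m = -0.120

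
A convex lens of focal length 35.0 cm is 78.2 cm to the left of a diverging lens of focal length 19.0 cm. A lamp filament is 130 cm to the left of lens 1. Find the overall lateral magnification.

m = -0.142

Lens 1: 1/d_i1 = 1/(35.0) − 1/(130) = 0.02088, so d_i1 = 47.89 cm; m₁ = −d_i1/d_o1 = -0.3684.
d_o2 = 78.2 − (47.89) = 30.31 cm.
f₂ = −19.0 cm (diverging).
Lens 2: 1/d_i2 = 1/(-19.0) − 1/(30.31) = -0.08562, so d_i2 = -11.68 cm; m₂ = −d_i2/d_o2 = +0.3853.
m = m₁·m₂ = (-0.3684)(+0.3853) = -0.142.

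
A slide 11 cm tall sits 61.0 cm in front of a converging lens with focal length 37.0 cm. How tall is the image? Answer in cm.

1/d_i = 1/f − 1/d_o = 1/(37.00) − 1/(61.0) = 0.01063, so d_i = 94.04 cm.
m = −d_i/d_o = -1.542.
|h_i| = |m|·h_o = 1.542 × 11 = 17.0 cm. The image is real, inverted and enlarged, on the far side of the lens.

17.0 cm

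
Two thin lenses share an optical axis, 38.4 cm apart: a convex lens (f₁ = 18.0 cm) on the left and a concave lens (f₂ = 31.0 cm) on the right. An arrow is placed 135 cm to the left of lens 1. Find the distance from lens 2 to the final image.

11.2 cm

Lens 1: 1/d_i1 = 1/f₁ − 1/d_o1 = 1/(18.0) − 1/(135) = 0.04815, so d_i1 = 20.77 cm.
The intermediate image is 20.77 cm to the right of lens 1, which is 38.4 − (20.77) = 17.63 cm to the left of lens 2, so d_o2 = +17.63 cm.
Lens 2 is diverging, so f₂ = −31.0 cm.
Lens 2: 1/d_i2 = 1/f₂ − 1/d_o2 = 1/(-31.0) − 1/(17.63) = -0.08898, so d_i2 = -11.2 cm.
The final image is virtual, 11.2 cm to the left of lens 2 (overall magnification ≈ -0.098).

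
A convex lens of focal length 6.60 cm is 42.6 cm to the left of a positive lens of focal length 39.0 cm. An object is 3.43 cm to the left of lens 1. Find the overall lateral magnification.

m = -7.56

Lens 1: 1/d_i1 = 1/(6.60) − 1/(3.43) = -0.1400, so d_i1 = -7.141 cm; m₁ = −d_i1/d_o1 = +2.082.
d_o2 = 42.6 − (-7.141) = 49.74 cm.
Lens 2: 1/d_i2 = 1/(39.0) − 1/(49.74) = 0.005536, so d_i2 = 180.6 cm; m₂ = −d_i2/d_o2 = -3.631.
m = m₁·m₂ = (+2.082)(-3.631) = -7.56.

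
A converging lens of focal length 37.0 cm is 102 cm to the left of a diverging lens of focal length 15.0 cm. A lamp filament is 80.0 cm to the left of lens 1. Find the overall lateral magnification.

Lens 1: 1/d_i1 = 1/(37.0) − 1/(80.0) = 0.01453, so d_i1 = 68.84 cm; m₁ = −d_i1/d_o1 = -0.8605.
d_o2 = 102 − (68.84) = 33.16 cm.
f₂ = −15.0 cm (diverging).
Lens 2: 1/d_i2 = 1/(-15.0) − 1/(33.16) = -0.09682, so d_i2 = -10.33 cm; m₂ = −d_i2/d_o2 = +0.3115.
m = m₁·m₂ = (-0.8605)(+0.3115) = -0.268.

m = -0.268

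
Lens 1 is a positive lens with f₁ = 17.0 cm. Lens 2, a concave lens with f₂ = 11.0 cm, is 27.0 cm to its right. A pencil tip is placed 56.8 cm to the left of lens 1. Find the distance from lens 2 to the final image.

2.19 cm

Lens 1: 1/d_i1 = 1/f₁ − 1/d_o1 = 1/(17.0) − 1/(56.8) = 0.04122, so d_i1 = 24.26 cm.
The intermediate image is 24.26 cm to the right of lens 1, which is 27.0 − (24.26) = 2.740 cm to the left of lens 2, so d_o2 = +2.740 cm.
Lens 2 is diverging, so f₂ = −11.0 cm.
Lens 2: 1/d_i2 = 1/f₂ − 1/d_o2 = 1/(-11.0) − 1/(2.740) = -0.4559, so d_i2 = -2.19 cm.
The final image is virtual, 2.19 cm to the left of lens 2 (overall magnification ≈ -0.34).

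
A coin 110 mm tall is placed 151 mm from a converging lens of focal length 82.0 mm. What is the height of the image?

131 mm

1/d_i = 1/f − 1/d_o = 1/(82.00) − 1/(151) = 0.005573, so d_i = 179.4 mm.
m = −d_i/d_o = -1.188.
|h_i| = |m|·h_o = 1.188 × 110 = 131 mm. The image is real, inverted and enlarged, on the far side of the lens.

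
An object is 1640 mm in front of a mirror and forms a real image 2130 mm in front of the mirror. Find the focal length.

f = 927 mm (concave)

Real image ⇒ d_i = +2130 mm.
1/f = 1/d_o + 1/d_i = 1/(1640) + 1/(2130) = 0.001079, so f = 927 mm.
Since f is positive, the mirror is concave.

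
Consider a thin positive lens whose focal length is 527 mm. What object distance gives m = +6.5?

446 mm

m = −d_i/d_o ⇒ d_i = −m·d_o.
1/f = 1/d_o + 1/d_i = 1/d_o − 1/(m·d_o) = (1 − 1/m)/d_o, so d_o = f(1 − 1/m) = (527.0)(1 − 1/(+6.5)) = 446 mm.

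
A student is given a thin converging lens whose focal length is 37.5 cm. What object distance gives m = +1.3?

m = −d_i/d_o ⇒ d_i = −m·d_o.
1/f = 1/d_o + 1/d_i = 1/d_o − 1/(m·d_o) = (1 − 1/m)/d_o, so d_o = f(1 − 1/m) = (37.50)(1 − 1/(+1.3)) = 8.65 cm.

8.65 cm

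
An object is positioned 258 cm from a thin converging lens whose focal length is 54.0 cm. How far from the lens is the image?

Lens equation: 1/s_i = 1/f − 1/s_o = 1/(54.00) − 1/(258) = 0.01852 − 0.003876 = 0.01464, so s_i = 68.3 cm.
The image is real, inverted and reduced, on the far side of the lens.

68.3 cm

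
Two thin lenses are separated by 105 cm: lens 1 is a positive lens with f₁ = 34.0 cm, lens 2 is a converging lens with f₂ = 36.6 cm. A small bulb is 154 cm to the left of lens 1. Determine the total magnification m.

m = +0.419

Lens 1: 1/d_i1 = 1/(34.0) − 1/(154) = 0.02292, so d_i1 = 43.63 cm; m₁ = −d_i1/d_o1 = -0.2833.
d_o2 = 105 − (43.63) = 61.37 cm.
Lens 2: 1/d_i2 = 1/(36.6) − 1/(61.37) = 0.01103, so d_i2 = 90.68 cm; m₂ = −d_i2/d_o2 = -1.478.
m = m₁·m₂ = (-0.2833)(-1.478) = +0.419.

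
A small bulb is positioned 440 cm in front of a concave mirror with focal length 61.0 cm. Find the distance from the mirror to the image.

Mirror equation: 1/d_i = 1/f − 1/d_o = 1/(61.00) − 1/(440) = 0.01639 − 0.002273 = 0.01412, so d_i = 70.8 cm.
The image is real, inverted and reduced, in front of the mirror.

70.8 cm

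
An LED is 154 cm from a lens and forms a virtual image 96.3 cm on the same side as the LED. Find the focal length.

Virtual image ⇒ d_i = −96.3 cm.
1/f = 1/d_o + 1/d_i = 1/(154) + 1/(-96.3) = -0.003891, so f = -257 cm.
Since f is negative, the lens is diverging.

f = -257 cm (diverging)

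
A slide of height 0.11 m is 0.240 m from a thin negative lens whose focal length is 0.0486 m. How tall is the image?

For a negative lens, f = -0.0486 m.
1/d_i = 1/f − 1/d_o = 1/(-0.04860) − 1/(0.240) = -24.74, so d_i = -0.04042 m.
m = −d_i/d_o = +0.1684.
|h_i| = |m|·h_o = 0.1684 × 0.11 = 0.0185 m. The image is virtual, upright and reduced, on the same side as the object.

0.0185 m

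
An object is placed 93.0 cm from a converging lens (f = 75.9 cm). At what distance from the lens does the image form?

Lens equation: 1/d_i = 1/f − 1/d_o = 1/(75.90) − 1/(93.0) = 0.01318 − 0.01075 = 0.002423, so d_i = 413 cm.
The image is real, inverted and enlarged, on the far side of the lens.

413 cm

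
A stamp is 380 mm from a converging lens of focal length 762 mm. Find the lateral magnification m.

m = +1.99

1/d_i = 1/f − 1/d_o = 1/(762.0) − 1/(380) = -0.001319, so d_i = -758.0 mm.
m = −d_i/d_o = −(-758.0)/(380) = +1.99.
The image is virtual, upright and enlarged, on the same side as the object.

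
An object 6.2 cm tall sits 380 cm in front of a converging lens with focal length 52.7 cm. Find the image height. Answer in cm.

0.998 cm

1/d_i = 1/f − 1/d_o = 1/(52.70) − 1/(380) = 0.01634, so d_i = 61.19 cm.
m = −d_i/d_o = -0.1610.
|h_i| = |m|·h_o = 0.1610 × 6.2 = 0.998 cm. The image is real, inverted and reduced, on the far side of the lens.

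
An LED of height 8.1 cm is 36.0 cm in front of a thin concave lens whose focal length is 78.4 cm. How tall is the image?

For a concave lens, f = -78.4 cm.
1/d_i = 1/f − 1/d_o = 1/(-78.40) − 1/(36.0) = -0.04053, so d_i = -24.67 cm.
m = −d_i/d_o = +0.6853.
|h_i| = |m|·h_o = 0.6853 × 8.1 = 5.55 cm. The image is virtual, upright and reduced, on the same side as the object.

5.55 cm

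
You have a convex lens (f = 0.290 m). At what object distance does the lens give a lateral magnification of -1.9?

0.443 m

m = −d_i/d_o ⇒ d_i = −m·d_o.
1/f = 1/d_o + 1/d_i = 1/d_o − 1/(m·d_o) = (1 − 1/m)/d_o, so d_o = f(1 − 1/m) = (0.2900)(1 − 1/(-1.9)) = 0.443 m.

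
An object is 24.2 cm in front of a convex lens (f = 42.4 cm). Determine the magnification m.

1/d_i = 1/f − 1/d_o = 1/(42.40) − 1/(24.2) = -0.01774, so d_i = -56.38 cm.
m = −d_i/d_o = −(-56.38)/(24.2) = +2.33.
The image is virtual, upright and enlarged, on the same side as the object.

m = +2.33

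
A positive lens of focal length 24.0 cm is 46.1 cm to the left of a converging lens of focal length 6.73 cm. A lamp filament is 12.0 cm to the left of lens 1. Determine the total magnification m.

m = -0.212

Lens 1: 1/d_i1 = 1/(24.0) − 1/(12.0) = -0.04167, so d_i1 = -24.00 cm; m₁ = −d_i1/d_o1 = +2.000.
d_o2 = 46.1 − (-24.00) = 70.10 cm.
Lens 2: 1/d_i2 = 1/(6.73) − 1/(70.10) = 0.1343, so d_i2 = 7.445 cm; m₂ = −d_i2/d_o2 = -0.1062.
m = m₁·m₂ = (+2.000)(-0.1062) = -0.212.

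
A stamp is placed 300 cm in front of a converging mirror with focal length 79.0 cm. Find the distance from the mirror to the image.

107 cm

Mirror equation: 1/v = 1/f − 1/u = 1/(79.00) − 1/(300) = 0.01266 − 0.003333 = 0.009325, so v = 107 cm.
The image is real, inverted and reduced, in front of the mirror.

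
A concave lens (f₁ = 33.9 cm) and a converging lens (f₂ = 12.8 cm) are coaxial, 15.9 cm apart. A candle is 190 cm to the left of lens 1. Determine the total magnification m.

m = -0.0608

f₁ = −33.9 cm (diverging).
Lens 1: 1/d_i1 = 1/(-33.9) − 1/(190) = -0.03476, so d_i1 = -28.77 cm; m₁ = −d_i1/d_o1 = +0.1514.
d_o2 = 15.9 − (-28.77) = 44.67 cm.
Lens 2: 1/d_i2 = 1/(12.8) − 1/(44.67) = 0.05574, so d_i2 = 17.94 cm; m₂ = −d_i2/d_o2 = -0.4016.
m = m₁·m₂ = (+0.1514)(-0.4016) = -0.0608.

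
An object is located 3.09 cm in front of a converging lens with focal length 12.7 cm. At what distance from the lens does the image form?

4.08 cm

Thin-lens equation: 1/v = 1/f − 1/u = 1/(12.70) − 1/(3.09) = 0.07874 − 0.3236 = -0.2449, so v = -4.08 cm.
The image is virtual, upright and enlarged, on the same side as the object.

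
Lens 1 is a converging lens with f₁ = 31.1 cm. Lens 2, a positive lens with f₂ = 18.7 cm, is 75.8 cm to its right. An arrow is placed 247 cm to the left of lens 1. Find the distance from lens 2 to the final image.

Lens 1: 1/d_i1 = 1/f₁ − 1/d_o1 = 1/(31.1) − 1/(247) = 0.02811, so d_i1 = 35.58 cm.
The intermediate image is 35.58 cm to the right of lens 1, which is 75.8 − (35.58) = 40.22 cm to the left of lens 2, so d_o2 = +40.22 cm.
Lens 2: 1/d_i2 = 1/f₂ − 1/d_o2 = 1/(18.7) − 1/(40.22) = 0.02861, so d_i2 = 34.9 cm.
The final image is real, 34.9 cm to the right of lens 2 (overall magnification ≈ 0.13).

34.9 cm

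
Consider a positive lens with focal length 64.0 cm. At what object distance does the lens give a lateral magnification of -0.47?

m = −d_i/d_o ⇒ d_i = −m·d_o.
1/f = 1/d_o + 1/d_i = 1/d_o − 1/(m·d_o) = (1 − 1/m)/d_o, so d_o = f(1 − 1/m) = (64.00)(1 − 1/(-0.47)) = 200 cm.

200 cm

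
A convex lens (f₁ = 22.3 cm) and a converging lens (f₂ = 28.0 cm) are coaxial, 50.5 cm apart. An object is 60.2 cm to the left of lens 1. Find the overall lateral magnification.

Lens 1: 1/d_i1 = 1/(22.3) − 1/(60.2) = 0.02823, so d_i1 = 35.42 cm; m₁ = −d_i1/d_o1 = -0.5884.
d_o2 = 50.5 − (35.42) = 15.08 cm.
Lens 2: 1/d_i2 = 1/(28.0) − 1/(15.08) = -0.03060, so d_i2 = -32.68 cm; m₂ = −d_i2/d_o2 = +2.167.
m = m₁·m₂ = (-0.5884)(+2.167) = -1.28.

m = -1.28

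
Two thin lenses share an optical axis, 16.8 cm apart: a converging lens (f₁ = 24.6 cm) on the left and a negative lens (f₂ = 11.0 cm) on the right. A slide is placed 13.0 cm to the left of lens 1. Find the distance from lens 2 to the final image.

8.81 cm

Lens 1: 1/d_i1 = 1/f₁ − 1/d_o1 = 1/(24.6) − 1/(13.0) = -0.03627, so d_i1 = -27.57 cm.
The intermediate image is 27.57 cm to the left of lens 1 (virtual), which is 16.8 − (-27.57) = 44.37 cm to the left of lens 2, so d_o2 = +44.37 cm.
Lens 2 is diverging, so f₂ = −11.0 cm.
Lens 2: 1/d_i2 = 1/f₂ − 1/d_o2 = 1/(-11.0) − 1/(44.37) = -0.1134, so d_i2 = -8.81 cm.
The final image is virtual, 8.81 cm to the left of lens 2 (overall magnification ≈ 0.42).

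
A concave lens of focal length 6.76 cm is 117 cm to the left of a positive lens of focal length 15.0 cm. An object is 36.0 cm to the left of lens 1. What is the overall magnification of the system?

f₁ = −6.76 cm (diverging).
Lens 1: 1/d_i1 = 1/(-6.76) − 1/(36.0) = -0.1757, so d_i1 = -5.691 cm; m₁ = −d_i1/d_o1 = +0.1581.
d_o2 = 117 − (-5.691) = 122.7 cm.
Lens 2: 1/d_i2 = 1/(15.0) − 1/(122.7) = 0.05852, so d_i2 = 17.09 cm; m₂ = −d_i2/d_o2 = -0.1393.
m = m₁·m₂ = (+0.1581)(-0.1393) = -0.0220.

m = -0.0220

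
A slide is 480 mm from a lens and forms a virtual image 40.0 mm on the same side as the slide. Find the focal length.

f = -43.6 mm (diverging)

Virtual image ⇒ d_i = −40.0 mm.
1/f = 1/d_o + 1/d_i = 1/(480) + 1/(-40.0) = -0.02292, so f = -43.6 mm.
Since f is negative, the lens is diverging.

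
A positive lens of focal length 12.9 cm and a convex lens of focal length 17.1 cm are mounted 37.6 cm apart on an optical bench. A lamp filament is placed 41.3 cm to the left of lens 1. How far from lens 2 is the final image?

185 cm

Lens 1: 1/d_i1 = 1/f₁ − 1/d_o1 = 1/(12.9) − 1/(41.3) = 0.05331, so d_i1 = 18.76 cm.
The intermediate image is 18.76 cm to the right of lens 1, which is 37.6 − (18.76) = 18.84 cm to the left of lens 2, so d_o2 = +18.84 cm.
Lens 2: 1/d_i2 = 1/f₂ − 1/d_o2 = 1/(17.1) − 1/(18.84) = 0.005401, so d_i2 = 185 cm.
The final image is real, 185 cm to the right of lens 2 (overall magnification ≈ 4.5).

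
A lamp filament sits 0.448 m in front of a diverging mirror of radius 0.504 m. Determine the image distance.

0.161 m

f = R/2 = 0.504/2 = 0.2520 m; for a diverging mirror, f = -0.2520 m.
Mirror equation: 1/d_i = 1/f − 1/d_o = 1/(-0.2520) − 1/(0.448) = -3.968 − 2.232 = -6.200, so d_i = -0.161 m.
The image is virtual, upright and reduced, behind the mirror.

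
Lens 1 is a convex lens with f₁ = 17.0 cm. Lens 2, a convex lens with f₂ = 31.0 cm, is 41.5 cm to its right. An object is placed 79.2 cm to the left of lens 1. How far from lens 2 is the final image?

Lens 1: 1/d_i1 = 1/f₁ − 1/d_o1 = 1/(17.0) − 1/(79.2) = 0.04620, so d_i1 = 21.65 cm.
The intermediate image is 21.65 cm to the right of lens 1, which is 41.5 − (21.65) = 19.85 cm to the left of lens 2, so d_o2 = +19.85 cm.
Lens 2: 1/d_i2 = 1/f₂ − 1/d_o2 = 1/(31.0) − 1/(19.85) = -0.01812, so d_i2 = -55.2 cm.
The final image is virtual, 55.2 cm to the left of lens 2 (overall magnification ≈ -0.76).

55.2 cm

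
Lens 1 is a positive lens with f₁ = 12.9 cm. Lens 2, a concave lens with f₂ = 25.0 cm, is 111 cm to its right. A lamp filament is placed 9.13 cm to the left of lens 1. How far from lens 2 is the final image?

Lens 1: 1/d_i1 = 1/f₁ − 1/d_o1 = 1/(12.9) − 1/(9.13) = -0.03201, so d_i1 = -31.24 cm.
The intermediate image is 31.24 cm to the left of lens 1 (virtual), which is 111 − (-31.24) = 142.2 cm to the left of lens 2, so d_o2 = +142.2 cm.
Lens 2 is diverging, so f₂ = −25.0 cm.
Lens 2: 1/d_i2 = 1/f₂ − 1/d_o2 = 1/(-25.0) − 1/(142.2) = -0.04703, so d_i2 = -21.3 cm.
The final image is virtual, 21.3 cm to the left of lens 2 (overall magnification ≈ 0.51).

21.3 cm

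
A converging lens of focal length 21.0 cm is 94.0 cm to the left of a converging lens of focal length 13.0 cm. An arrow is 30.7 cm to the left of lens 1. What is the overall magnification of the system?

Lens 1: 1/d_i1 = 1/(21.0) − 1/(30.7) = 0.01505, so d_i1 = 66.46 cm; m₁ = −d_i1/d_o1 = -2.165.
d_o2 = 94.0 − (66.46) = 27.54 cm.
Lens 2: 1/d_i2 = 1/(13.0) − 1/(27.54) = 0.04061, so d_i2 = 24.62 cm; m₂ = −d_i2/d_o2 = -0.8941.
m = m₁·m₂ = (-2.165)(-0.8941) = +1.94.

m = +1.94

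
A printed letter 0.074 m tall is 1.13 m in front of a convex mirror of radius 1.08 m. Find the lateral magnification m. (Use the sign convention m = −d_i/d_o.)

m = +0.323

f = R/2 = 1.08/2 = 0.5400 m; for a convex mirror, f = -0.5400 m.
1/d_i = 1/f − 1/d_o = 1/(-0.5400) − 1/(1.13) = -2.737, so d_i = -0.3654 m.
m = −d_i/d_o = −(-0.3654)/(1.13) = +0.323.
The image is virtual, upright and reduced, behind the mirror.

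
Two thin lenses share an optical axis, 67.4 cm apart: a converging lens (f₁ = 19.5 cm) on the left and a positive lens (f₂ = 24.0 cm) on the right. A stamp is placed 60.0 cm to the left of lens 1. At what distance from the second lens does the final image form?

63.7 cm

Lens 1: 1/d_i1 = 1/f₁ − 1/d_o1 = 1/(19.5) − 1/(60.0) = 0.03462, so d_i1 = 28.89 cm.
The intermediate image is 28.89 cm to the right of lens 1, which is 67.4 − (28.89) = 38.51 cm to the left of lens 2, so d_o2 = +38.51 cm.
Lens 2: 1/d_i2 = 1/f₂ − 1/d_o2 = 1/(24.0) − 1/(38.51) = 0.01570, so d_i2 = 63.7 cm.
The final image is real, 63.7 cm to the right of lens 2 (overall magnification ≈ 0.80).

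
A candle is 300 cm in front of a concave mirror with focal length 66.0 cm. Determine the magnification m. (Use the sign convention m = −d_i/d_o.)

1/d_i = 1/f − 1/d_o = 1/(66.00) − 1/(300) = 0.01182, so d_i = 84.62 cm.
m = −d_i/d_o = −(84.62)/(300) = -0.282.
The image is real, inverted and reduced, in front of the mirror.

m = -0.282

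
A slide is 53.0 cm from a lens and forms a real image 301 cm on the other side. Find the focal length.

Real image ⇒ d_i = +301 cm.
1/f = 1/d_o + 1/d_i = 1/(53.0) + 1/(301) = 0.02219, so f = 45.1 cm.
Since f is positive, the lens is converging.

f = 45.1 cm (converging)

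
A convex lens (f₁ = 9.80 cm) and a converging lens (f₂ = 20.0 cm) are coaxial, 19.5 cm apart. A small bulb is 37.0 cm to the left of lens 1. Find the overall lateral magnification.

m = -0.521

Lens 1: 1/d_i1 = 1/(9.80) − 1/(37.0) = 0.07501, so d_i1 = 13.33 cm; m₁ = −d_i1/d_o1 = -0.3603.
d_o2 = 19.5 − (13.33) = 6.170 cm.
Lens 2: 1/d_i2 = 1/(20.0) − 1/(6.170) = -0.1121, so d_i2 = -8.923 cm; m₂ = −d_i2/d_o2 = +1.446.
m = m₁·m₂ = (-0.3603)(+1.446) = -0.521.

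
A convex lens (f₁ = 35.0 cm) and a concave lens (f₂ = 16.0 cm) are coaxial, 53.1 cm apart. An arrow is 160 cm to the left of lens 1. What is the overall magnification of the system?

Lens 1: 1/d_i1 = 1/(35.0) − 1/(160) = 0.02232, so d_i1 = 44.80 cm; m₁ = −d_i1/d_o1 = -0.2800.
d_o2 = 53.1 − (44.80) = 8.300 cm.
f₂ = −16.0 cm (diverging).
Lens 2: 1/d_i2 = 1/(-16.0) − 1/(8.300) = -0.1830, so d_i2 = -5.465 cm; m₂ = −d_i2/d_o2 = +0.6584.
m = m₁·m₂ = (-0.2800)(+0.6584) = -0.184.

m = -0.184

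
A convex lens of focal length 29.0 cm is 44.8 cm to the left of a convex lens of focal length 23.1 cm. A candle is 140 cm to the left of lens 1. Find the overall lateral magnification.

m = -0.406

Lens 1: 1/d_i1 = 1/(29.0) − 1/(140) = 0.02734, so d_i1 = 36.58 cm; m₁ = −d_i1/d_o1 = -0.2613.
d_o2 = 44.8 − (36.58) = 8.220 cm.
Lens 2: 1/d_i2 = 1/(23.1) − 1/(8.220) = -0.07836, so d_i2 = -12.76 cm; m₂ = −d_i2/d_o2 = +1.552.
m = m₁·m₂ = (-0.2613)(+1.552) = -0.406.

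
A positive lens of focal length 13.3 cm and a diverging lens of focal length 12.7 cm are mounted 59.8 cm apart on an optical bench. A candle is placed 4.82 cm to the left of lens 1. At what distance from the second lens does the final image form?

Lens 1: 1/d_i1 = 1/f₁ − 1/d_o1 = 1/(13.3) − 1/(4.82) = -0.1323, so d_i1 = -7.560 cm.
The intermediate image is 7.560 cm to the left of lens 1 (virtual), which is 59.8 − (-7.560) = 67.36 cm to the left of lens 2, so d_o2 = +67.36 cm.
Lens 2 is diverging, so f₂ = −12.7 cm.
Lens 2: 1/d_i2 = 1/f₂ − 1/d_o2 = 1/(-12.7) − 1/(67.36) = -0.09359, so d_i2 = -10.7 cm.
The final image is virtual, 10.7 cm to the left of lens 2 (overall magnification ≈ 0.25).

10.7 cm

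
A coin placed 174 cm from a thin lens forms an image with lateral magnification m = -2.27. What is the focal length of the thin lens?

m = −d_i/d_o ⇒ d_i = −m·d_o = −(-2.27)·(174) = 395.0 cm.
1/f = 1/d_o + 1/d_i = 1/(174) + 1/(395.0) = 0.008279, so f = 121 cm.
Since f is positive, the thin lens is converging.

f = 121 cm (converging)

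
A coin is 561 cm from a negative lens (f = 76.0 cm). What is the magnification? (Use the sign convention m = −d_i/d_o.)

m = +0.119

For a negative lens, f = -76.0 cm.
1/d_i = 1/f − 1/d_o = 1/(-76.00) − 1/(561) = -0.01494, so d_i = -66.93 cm.
m = −d_i/d_o = −(-66.93)/(561) = +0.119.
The image is virtual, upright and reduced, on the same side as the object.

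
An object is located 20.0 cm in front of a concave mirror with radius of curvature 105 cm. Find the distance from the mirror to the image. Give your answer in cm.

32.3 cm

f = R/2 = 105/2 = 52.50 cm.
Mirror equation: 1/d_i = 1/f − 1/d_o = 1/(52.50) − 1/(20.0) = 0.01905 − 0.05000 = -0.03095, so d_i = -32.3 cm.
The image is virtual, upright and enlarged, behind the mirror.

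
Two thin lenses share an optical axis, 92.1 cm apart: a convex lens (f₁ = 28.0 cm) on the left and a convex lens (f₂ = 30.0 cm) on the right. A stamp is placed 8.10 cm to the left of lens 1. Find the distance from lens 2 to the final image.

Lens 1: 1/d_i1 = 1/f₁ − 1/d_o1 = 1/(28.0) − 1/(8.10) = -0.08774, so d_i1 = -11.40 cm.
The intermediate image is 11.40 cm to the left of lens 1 (virtual), which is 92.1 − (-11.40) = 103.5 cm to the left of lens 2, so d_o2 = +103.5 cm.
Lens 2: 1/d_i2 = 1/f₂ − 1/d_o2 = 1/(30.0) − 1/(103.5) = 0.02367, so d_i2 = 42.2 cm.
The final image is real, 42.2 cm to the right of lens 2 (overall magnification ≈ -0.57).

42.2 cm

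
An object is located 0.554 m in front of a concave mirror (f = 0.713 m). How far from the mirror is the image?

2.48 m

Mirror equation: 1/q = 1/f − 1/p = 1/(0.7130) − 1/(0.554) = 1.403 − 1.805 = -0.4025, so q = -2.48 m.
The image is virtual, upright and enlarged, behind the mirror.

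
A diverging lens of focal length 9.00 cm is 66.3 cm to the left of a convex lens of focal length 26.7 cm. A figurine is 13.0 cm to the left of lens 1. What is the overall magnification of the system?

m = -0.243

f₁ = −9.00 cm (diverging).
Lens 1: 1/d_i1 = 1/(-9.00) − 1/(13.0) = -0.1880, so d_i1 = -5.318 cm; m₁ = −d_i1/d_o1 = +0.4091.
d_o2 = 66.3 − (-5.318) = 71.62 cm.
Lens 2: 1/d_i2 = 1/(26.7) − 1/(71.62) = 0.02349, so d_i2 = 42.57 cm; m₂ = −d_i2/d_o2 = -0.5944.
m = m₁·m₂ = (+0.4091)(-0.5944) = -0.243.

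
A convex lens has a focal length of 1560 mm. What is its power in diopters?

P = +0.641 D

f = 156 cm = 1.56 m.
P = 1/f = 1/(1.56 m) = +0.641 D.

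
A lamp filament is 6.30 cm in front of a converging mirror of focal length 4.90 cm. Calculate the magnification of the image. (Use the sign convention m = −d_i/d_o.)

m = -3.50

1/d_i = 1/f − 1/d_o = 1/(4.900) − 1/(6.30) = 0.04535, so d_i = 22.05 cm.
m = −d_i/d_o = −(22.05)/(6.30) = -3.50.
The image is real, inverted and enlarged, in front of the mirror.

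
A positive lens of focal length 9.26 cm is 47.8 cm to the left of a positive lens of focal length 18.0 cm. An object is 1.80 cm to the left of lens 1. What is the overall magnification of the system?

m = -0.697

Lens 1: 1/d_i1 = 1/(9.26) − 1/(1.80) = -0.4476, so d_i1 = -2.234 cm; m₁ = −d_i1/d_o1 = +1.241.
d_o2 = 47.8 − (-2.234) = 50.03 cm.
Lens 2: 1/d_i2 = 1/(18.0) − 1/(50.03) = 0.03557, so d_i2 = 28.12 cm; m₂ = −d_i2/d_o2 = -0.5620.
m = m₁·m₂ = (+1.241)(-0.5620) = -0.697.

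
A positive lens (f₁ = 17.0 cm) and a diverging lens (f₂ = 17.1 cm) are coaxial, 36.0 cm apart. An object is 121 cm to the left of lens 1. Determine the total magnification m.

m = -0.0839

Lens 1: 1/d_i1 = 1/(17.0) − 1/(121) = 0.05056, so d_i1 = 19.78 cm; m₁ = −d_i1/d_o1 = -0.1635.
d_o2 = 36.0 − (19.78) = 16.22 cm.
f₂ = −17.1 cm (diverging).
Lens 2: 1/d_i2 = 1/(-17.1) − 1/(16.22) = -0.1201, so d_i2 = -8.324 cm; m₂ = −d_i2/d_o2 = +0.5132.
m = m₁·m₂ = (-0.1635)(+0.5132) = -0.0839.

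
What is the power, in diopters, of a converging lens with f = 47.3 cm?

f = 47.3 cm = 0.473 m.
P = 1/f = 1/(0.473 m) = +2.11 D.

P = +2.11 D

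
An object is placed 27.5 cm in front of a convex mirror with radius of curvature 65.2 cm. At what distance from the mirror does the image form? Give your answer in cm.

14.9 cm

f = R/2 = 65.2/2 = 32.60 cm; for a convex mirror, f = -32.60 cm.
Mirror equation: 1/v = 1/f − 1/u = 1/(-32.60) − 1/(27.5) = -0.03067 − 0.03636 = -0.06704, so v = -14.9 cm.
The image is virtual, upright and reduced, behind the mirror.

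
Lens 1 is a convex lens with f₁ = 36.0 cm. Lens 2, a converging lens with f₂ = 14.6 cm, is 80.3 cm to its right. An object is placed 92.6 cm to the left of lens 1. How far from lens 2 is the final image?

45.9 cm

Lens 1: 1/d_i1 = 1/f₁ − 1/d_o1 = 1/(36.0) − 1/(92.6) = 0.01698, so d_i1 = 58.90 cm.
The intermediate image is 58.90 cm to the right of lens 1, which is 80.3 − (58.90) = 21.40 cm to the left of lens 2, so d_o2 = +21.40 cm.
Lens 2: 1/d_i2 = 1/f₂ − 1/d_o2 = 1/(14.6) − 1/(21.40) = 0.02176, so d_i2 = 45.9 cm.
The final image is real, 45.9 cm to the right of lens 2 (overall magnification ≈ 1.4).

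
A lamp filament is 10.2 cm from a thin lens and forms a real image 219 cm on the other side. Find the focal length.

f = 9.75 cm (converging)

Real image ⇒ d_i = +219 cm.
1/f = 1/d_o + 1/d_i = 1/(10.2) + 1/(219) = 0.1026, so f = 9.75 cm.
Since f is positive, the thin lens is converging.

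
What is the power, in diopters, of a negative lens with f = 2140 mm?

P = -0.467 D

For a negative lens, f = −2140 mm.
f = -214 cm = -2.14 m.
P = 1/f = 1/(-2.14 m) = -0.467 D.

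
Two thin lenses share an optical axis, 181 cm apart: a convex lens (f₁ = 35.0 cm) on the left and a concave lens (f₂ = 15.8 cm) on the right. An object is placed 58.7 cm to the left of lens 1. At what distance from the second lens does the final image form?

13.5 cm

Lens 1: 1/d_i1 = 1/f₁ − 1/d_o1 = 1/(35.0) − 1/(58.7) = 0.01154, so d_i1 = 86.69 cm.
The intermediate image is 86.69 cm to the right of lens 1, which is 181 − (86.69) = 94.31 cm to the left of lens 2, so d_o2 = +94.31 cm.
Lens 2 is diverging, so f₂ = −15.8 cm.
Lens 2: 1/d_i2 = 1/f₂ − 1/d_o2 = 1/(-15.8) − 1/(94.31) = -0.07389, so d_i2 = -13.5 cm.
The final image is virtual, 13.5 cm to the left of lens 2 (overall magnification ≈ -0.21).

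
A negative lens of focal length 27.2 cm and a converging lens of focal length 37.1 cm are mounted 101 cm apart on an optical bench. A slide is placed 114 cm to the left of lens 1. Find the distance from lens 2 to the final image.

53.1 cm

Lens 1 is diverging, so f₁ = −27.2 cm.
Lens 1: 1/d_i1 = 1/f₁ − 1/d_o1 = 1/(-27.2) − 1/(114) = -0.04554, so d_i1 = -21.96 cm.
The intermediate image is 21.96 cm to the left of lens 1 (virtual), which is 101 − (-21.96) = 123.0 cm to the left of lens 2, so d_o2 = +123.0 cm.
Lens 2: 1/d_i2 = 1/f₂ − 1/d_o2 = 1/(37.1) − 1/(123.0) = 0.01882, so d_i2 = 53.1 cm.
The final image is real, 53.1 cm to the right of lens 2 (overall magnification ≈ -0.083).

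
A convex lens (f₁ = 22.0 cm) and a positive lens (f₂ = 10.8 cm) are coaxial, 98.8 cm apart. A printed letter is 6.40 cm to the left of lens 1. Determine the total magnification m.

m = -0.157

Lens 1: 1/d_i1 = 1/(22.0) − 1/(6.40) = -0.1108, so d_i1 = -9.026 cm; m₁ = −d_i1/d_o1 = +1.410.
d_o2 = 98.8 − (-9.026) = 107.8 cm.
Lens 2: 1/d_i2 = 1/(10.8) − 1/(107.8) = 0.08332, so d_i2 = 12.00 cm; m₂ = −d_i2/d_o2 = -0.1113.
m = m₁·m₂ = (+1.410)(-0.1113) = -0.157.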